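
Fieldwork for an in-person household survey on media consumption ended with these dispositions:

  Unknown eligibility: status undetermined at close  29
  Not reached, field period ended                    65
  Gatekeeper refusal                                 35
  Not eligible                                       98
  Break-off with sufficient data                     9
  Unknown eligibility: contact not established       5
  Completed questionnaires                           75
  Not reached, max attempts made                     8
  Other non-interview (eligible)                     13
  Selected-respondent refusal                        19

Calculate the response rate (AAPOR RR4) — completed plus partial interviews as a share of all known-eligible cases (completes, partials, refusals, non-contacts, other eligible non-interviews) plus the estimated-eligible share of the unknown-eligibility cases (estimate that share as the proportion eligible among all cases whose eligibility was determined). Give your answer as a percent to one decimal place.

Refusals = 35 + 19 = 54
Non-contacts = 65 + 8 = 73
Unknown eligibility = 5 + 29 = 34
Num → 75 + 9 = 84
Eligible (known) → 75 + 9 + 54 + 73 + 13 = 224
e = 224 / (224 + 98) = 224 / 322 = 0.6957
e × U → 0.6957 × 34 = 23.65
Denom → 224 + 23.65 = 247.65
RR4 = 84 / 247.65 = 0.3392

33.9%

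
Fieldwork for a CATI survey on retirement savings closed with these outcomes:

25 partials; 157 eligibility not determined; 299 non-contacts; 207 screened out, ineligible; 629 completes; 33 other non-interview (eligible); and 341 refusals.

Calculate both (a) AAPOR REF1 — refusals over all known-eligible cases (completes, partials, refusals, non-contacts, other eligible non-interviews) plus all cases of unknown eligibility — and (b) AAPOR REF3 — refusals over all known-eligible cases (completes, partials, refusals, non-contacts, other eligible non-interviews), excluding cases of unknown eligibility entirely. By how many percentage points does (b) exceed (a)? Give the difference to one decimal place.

2.7

Top: 341
Denominator: 629 + 25 + 341 + 299 + 33 + 157 = 1484
REF1 = 341 / 1484 = 0.2298
Denominator: 629 + 25 + 341 + 299 + 33 = 1327
REF3 = 341 / 1327 = 0.2570
Difference = 25.70 − 22.98 = 2.72 percentage points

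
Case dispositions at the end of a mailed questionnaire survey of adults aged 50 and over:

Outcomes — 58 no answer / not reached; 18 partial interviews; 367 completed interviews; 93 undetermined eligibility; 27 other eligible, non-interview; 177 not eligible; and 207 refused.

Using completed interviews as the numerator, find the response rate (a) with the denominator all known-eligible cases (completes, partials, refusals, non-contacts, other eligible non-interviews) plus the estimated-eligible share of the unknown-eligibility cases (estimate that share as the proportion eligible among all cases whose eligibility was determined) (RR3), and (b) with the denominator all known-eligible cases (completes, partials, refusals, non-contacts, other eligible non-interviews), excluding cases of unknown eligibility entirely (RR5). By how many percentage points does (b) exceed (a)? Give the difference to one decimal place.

Numerator = 367
Known eligible = 367 + 18 + 207 + 58 + 27 = 677
e = 677 / (677 + 177) = 677 / 854 = 0.7927
Eligible share of unknowns = 0.7927 × 93 = 73.72
Base = 677 + 73.72 = 750.72
RR3 = 367 / 750.72 = 0.4889
Base = 367 + 18 + 207 + 58 + 27 = 677
RR5 = 367 / 677 = 0.5421
Difference = 54.21 − 48.89 = 5.32 percentage points

5.3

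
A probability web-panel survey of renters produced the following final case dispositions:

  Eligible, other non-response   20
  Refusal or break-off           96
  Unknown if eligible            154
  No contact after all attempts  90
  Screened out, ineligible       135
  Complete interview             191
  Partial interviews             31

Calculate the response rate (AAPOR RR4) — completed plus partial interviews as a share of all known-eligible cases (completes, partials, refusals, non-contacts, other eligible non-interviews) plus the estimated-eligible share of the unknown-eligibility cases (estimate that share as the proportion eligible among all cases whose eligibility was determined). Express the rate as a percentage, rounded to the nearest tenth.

40.7%

Numerator = 191 + 31 = 222
Known eligible = 191 + 31 + 96 + 90 + 20 = 428
e = 428 / (428 + 135) = 428 / 563 = 0.7602
e × U = 0.7602 × 154 = 117.07
Denom = 428 + 117.07 = 545.07
RR4 = 222 / 545.07 = 0.4073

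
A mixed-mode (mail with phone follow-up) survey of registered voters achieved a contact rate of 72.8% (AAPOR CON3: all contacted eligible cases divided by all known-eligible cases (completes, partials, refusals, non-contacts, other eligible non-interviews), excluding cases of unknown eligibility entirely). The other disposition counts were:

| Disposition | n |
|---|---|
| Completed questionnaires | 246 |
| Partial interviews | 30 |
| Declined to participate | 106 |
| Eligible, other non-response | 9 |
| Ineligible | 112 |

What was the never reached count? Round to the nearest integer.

146

Numerator → 246 + 30 + 106 + 9 = 391
CON3 = 391 / D = 0.728
D = 391 / 0.728 = 537.1
Other denominator terms total 391
never reached = 537.1 − 391 ≈ 146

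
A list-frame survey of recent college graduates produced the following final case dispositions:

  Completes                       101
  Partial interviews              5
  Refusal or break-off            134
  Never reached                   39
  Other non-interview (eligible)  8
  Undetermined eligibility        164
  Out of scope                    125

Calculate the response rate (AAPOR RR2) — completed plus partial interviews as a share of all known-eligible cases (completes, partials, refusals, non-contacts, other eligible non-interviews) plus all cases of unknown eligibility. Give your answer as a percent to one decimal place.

Num = 101 + 5 = 106
Base = 101 + 5 + 134 + 39 + 8 + 164 = 451
RR2 = 106 / 451 = 0.2350

23.5%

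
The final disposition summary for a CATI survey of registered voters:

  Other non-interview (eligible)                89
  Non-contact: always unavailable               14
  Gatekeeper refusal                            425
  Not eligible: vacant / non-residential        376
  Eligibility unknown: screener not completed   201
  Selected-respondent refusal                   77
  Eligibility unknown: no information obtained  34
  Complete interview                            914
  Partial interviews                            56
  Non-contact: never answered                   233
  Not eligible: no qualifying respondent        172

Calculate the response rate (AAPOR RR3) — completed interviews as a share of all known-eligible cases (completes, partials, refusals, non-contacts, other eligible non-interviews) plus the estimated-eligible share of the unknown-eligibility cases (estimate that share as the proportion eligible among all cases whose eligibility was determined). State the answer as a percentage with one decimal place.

46.0%

Declined to participate = 425 + 77 = 502
No answer / not reached = 233 + 14 = 247
Undetermined eligibility = 201 + 34 = 235
Screened out, ineligible = 172 + 376 = 548
Num = 914
Known eligible = 914 + 56 + 502 + 247 + 89 = 1808
e = 1808 / (1808 + 548) = 1808 / 2356 = 0.7674
e × U = 0.7674 × 235 = 180.34
Denom = 1808 + 180.34 = 1988.34
RR3 = 914 / 1988.34 = 0.4597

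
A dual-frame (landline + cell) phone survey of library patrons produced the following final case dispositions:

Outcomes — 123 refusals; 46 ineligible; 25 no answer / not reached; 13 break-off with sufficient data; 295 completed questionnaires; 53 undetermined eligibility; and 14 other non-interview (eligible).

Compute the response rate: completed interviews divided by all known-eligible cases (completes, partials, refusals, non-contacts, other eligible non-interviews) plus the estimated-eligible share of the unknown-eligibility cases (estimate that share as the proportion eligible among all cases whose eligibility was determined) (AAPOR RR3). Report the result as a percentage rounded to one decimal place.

Top = 295
Determined eligible = 295 + 13 + 123 + 25 + 14 = 470
e = 470 / (470 + 46) = 470 / 516 = 0.9109
e × U = 0.9109 × 53 = 48.28
Base = 470 + 48.28 = 518.28
RR3 = 295 / 518.28 = 0.5692

56.9%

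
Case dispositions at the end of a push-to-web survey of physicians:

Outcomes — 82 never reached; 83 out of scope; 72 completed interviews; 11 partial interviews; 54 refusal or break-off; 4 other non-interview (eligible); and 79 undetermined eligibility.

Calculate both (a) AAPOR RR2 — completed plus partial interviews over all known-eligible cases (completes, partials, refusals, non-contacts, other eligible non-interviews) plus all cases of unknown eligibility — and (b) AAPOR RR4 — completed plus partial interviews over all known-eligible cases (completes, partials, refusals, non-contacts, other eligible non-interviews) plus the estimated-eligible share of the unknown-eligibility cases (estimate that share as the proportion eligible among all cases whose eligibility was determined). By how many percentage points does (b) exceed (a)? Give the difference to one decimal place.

2.1

Numerator: 72 + 11 = 83
Denominator: 72 + 11 + 54 + 82 + 4 + 79 = 302
RR2 = 83 / 302 = 0.2748
Eligible (known): 72 + 11 + 54 + 82 + 4 = 223
e = 223 / (223 + 83) = 223 / 306 = 0.7288
e × U: 0.7288 × 79 = 57.58
Denominator: 223 + 57.58 = 280.58
RR4 = 83 / 280.58 = 0.2958
Difference = 29.58 − 27.48 = 2.10 percentage points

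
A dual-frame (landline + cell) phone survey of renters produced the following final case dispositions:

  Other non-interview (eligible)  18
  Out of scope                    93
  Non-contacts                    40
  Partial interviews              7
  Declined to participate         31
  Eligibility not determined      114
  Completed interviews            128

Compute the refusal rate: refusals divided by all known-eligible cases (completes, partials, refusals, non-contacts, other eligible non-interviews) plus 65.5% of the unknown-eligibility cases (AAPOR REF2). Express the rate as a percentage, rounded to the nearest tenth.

Num → 31
Determined eligible → 128 + 7 + 31 + 40 + 18 = 224
Estimated eligible among unknowns → 0.6550 × 114 = 74.67
Denominator → 224 + 74.67 = 298.67
REF2 = 31 / 298.67 = 0.1038

10.4%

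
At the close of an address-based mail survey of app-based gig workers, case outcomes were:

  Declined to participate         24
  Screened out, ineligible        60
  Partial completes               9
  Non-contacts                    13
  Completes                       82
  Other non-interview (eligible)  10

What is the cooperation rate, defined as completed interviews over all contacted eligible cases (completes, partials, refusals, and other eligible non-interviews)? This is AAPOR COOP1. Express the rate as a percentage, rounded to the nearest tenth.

Num → 82
Denominator → 82 + 9 + 24 + 10 = 125
COOP1 = 82 / 125 = 0.6560

65.6%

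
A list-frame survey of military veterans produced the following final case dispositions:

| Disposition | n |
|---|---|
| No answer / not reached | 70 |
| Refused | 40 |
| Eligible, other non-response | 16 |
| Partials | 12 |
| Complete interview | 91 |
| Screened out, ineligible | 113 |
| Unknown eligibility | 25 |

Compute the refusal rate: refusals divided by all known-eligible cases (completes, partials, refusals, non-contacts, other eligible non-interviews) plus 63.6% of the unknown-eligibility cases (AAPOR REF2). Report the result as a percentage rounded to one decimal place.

Numerator = 40
Known eligible = 91 + 12 + 40 + 70 + 16 = 229
e × U = 0.6360 × 25 = 15.90
Denominator = 229 + 15.90 = 244.90
REF2 = 40 / 244.90 = 0.1633

16.3%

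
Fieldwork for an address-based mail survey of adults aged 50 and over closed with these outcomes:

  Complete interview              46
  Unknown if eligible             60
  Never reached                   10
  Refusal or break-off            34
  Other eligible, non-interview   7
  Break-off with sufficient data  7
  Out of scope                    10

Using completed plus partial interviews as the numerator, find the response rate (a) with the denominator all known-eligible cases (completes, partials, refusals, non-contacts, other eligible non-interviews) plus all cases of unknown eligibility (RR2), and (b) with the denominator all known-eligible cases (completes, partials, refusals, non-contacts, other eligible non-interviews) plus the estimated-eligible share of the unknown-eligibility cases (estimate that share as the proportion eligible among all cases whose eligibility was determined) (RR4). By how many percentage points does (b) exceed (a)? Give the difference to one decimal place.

Top → 46 + 7 = 53
Denom → 46 + 7 + 34 + 10 + 7 + 60 = 164
RR2 = 53 / 164 = 0.3232
Determined eligible → 46 + 7 + 34 + 10 + 7 = 104
e = 104 / (104 + 10) = 104 / 114 = 0.9123
e × U → 0.9123 × 60 = 54.74
Denom → 104 + 54.74 = 158.74
RR4 = 53 / 158.74 = 0.3339
Difference = 33.39 − 32.32 = 1.07 percentage points

1.1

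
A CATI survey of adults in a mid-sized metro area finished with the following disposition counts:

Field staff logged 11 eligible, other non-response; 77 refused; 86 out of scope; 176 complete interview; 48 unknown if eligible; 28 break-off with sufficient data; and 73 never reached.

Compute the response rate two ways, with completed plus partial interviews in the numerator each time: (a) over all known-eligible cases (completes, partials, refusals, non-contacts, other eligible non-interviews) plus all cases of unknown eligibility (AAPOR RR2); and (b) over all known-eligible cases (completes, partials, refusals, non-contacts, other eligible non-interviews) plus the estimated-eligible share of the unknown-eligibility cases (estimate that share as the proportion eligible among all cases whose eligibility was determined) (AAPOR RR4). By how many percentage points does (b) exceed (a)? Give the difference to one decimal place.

1.1

Numerator → 176 + 28 = 204
Denominator → 176 + 28 + 77 + 73 + 11 + 48 = 413
RR2 = 204 / 413 = 0.4939
Eligible (known) → 176 + 28 + 77 + 73 + 11 = 365
e = 365 / (365 + 86) = 365 / 451 = 0.8093
Estimated eligible among unknowns → 0.8093 × 48 = 38.85
Denominator → 365 + 38.85 = 403.85
RR4 = 204 / 403.85 = 0.5051
Difference = 50.51 − 49.39 = 1.12 percentage points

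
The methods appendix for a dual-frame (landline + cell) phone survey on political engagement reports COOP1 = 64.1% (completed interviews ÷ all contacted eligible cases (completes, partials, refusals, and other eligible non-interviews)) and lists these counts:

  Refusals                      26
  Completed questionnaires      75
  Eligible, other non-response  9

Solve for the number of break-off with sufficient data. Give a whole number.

7

COOP1 = 75 / D = 0.641
D = 75 / 0.641 = 117.0
Rest of base = 110
break-off with sufficient data = 117.0 − 110 ≈ 7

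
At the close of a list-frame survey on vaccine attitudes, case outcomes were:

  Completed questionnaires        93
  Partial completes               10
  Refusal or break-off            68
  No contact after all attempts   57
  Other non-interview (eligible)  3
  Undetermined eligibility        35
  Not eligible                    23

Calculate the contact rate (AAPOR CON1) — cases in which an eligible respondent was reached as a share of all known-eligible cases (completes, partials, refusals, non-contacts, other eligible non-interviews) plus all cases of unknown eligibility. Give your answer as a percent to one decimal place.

65.4%

Numerator → 93 + 10 + 68 + 3 = 174
Base → 93 + 10 + 68 + 57 + 3 + 35 = 266
CON1 = 174 / 266 = 0.6541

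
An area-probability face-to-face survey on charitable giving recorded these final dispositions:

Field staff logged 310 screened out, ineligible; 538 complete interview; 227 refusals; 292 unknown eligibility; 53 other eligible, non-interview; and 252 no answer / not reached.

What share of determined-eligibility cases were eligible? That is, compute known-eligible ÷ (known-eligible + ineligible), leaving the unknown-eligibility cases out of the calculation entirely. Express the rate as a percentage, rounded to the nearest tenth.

Known eligible = 538 + 227 + 252 + 53 = 1070
e = 1070 / (1070 + 310) = 1070 / 1380 = 0.7754

77.5%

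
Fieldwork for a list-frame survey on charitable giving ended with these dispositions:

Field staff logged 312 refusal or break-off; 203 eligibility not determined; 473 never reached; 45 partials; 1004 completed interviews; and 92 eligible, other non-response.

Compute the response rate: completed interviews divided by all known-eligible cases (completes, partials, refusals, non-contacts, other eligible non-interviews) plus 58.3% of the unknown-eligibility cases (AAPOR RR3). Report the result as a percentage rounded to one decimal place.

Numerator = 1004
Determined eligible = 1004 + 45 + 312 + 473 + 92 = 1926
e × U = 0.5830 × 203 = 118.35
Denom = 1926 + 118.35 = 2044.35
RR3 = 1004 / 2044.35 = 0.4911

49.1%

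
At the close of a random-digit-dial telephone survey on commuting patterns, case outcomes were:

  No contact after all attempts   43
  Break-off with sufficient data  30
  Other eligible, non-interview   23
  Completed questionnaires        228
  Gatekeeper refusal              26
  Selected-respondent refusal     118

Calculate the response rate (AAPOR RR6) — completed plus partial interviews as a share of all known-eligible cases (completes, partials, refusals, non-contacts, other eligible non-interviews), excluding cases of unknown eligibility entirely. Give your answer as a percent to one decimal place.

55.1%

Refusal or break-off = 26 + 118 = 144
Num: 228 + 30 = 258
Base: 228 + 30 + 144 + 43 + 23 = 468
RR6 = 258 / 468 = 0.5513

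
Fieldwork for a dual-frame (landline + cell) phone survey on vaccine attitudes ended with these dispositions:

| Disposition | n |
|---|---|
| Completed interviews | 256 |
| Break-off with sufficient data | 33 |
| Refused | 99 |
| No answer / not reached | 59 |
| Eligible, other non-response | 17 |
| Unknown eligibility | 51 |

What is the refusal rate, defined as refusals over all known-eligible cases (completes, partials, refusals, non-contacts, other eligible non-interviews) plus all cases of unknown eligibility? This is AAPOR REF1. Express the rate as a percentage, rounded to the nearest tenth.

19.2%

Numerator = 99
Base = 256 + 33 + 99 + 59 + 17 + 51 = 515
REF1 = 99 / 515 = 0.1922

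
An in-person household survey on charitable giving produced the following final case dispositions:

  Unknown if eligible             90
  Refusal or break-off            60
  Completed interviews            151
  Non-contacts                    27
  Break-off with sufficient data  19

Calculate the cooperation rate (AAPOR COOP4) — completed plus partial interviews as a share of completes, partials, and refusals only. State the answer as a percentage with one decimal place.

Top → 151 + 19 = 170
Base → 151 + 19 + 60 = 230
COOP4 = 170 / 230 = 0.7391

73.9%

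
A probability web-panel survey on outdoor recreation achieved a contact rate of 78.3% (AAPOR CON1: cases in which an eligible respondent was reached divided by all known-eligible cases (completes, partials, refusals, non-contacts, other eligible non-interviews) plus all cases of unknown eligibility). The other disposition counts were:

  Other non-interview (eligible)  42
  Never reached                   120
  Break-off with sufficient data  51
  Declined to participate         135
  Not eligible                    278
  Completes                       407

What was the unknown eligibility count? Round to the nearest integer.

56

Num: 407 + 51 + 135 + 42 = 635
CON1 = 635 / D = 0.783
D = 635 / 0.783 = 811.0
Rest of base = 755
unknown eligibility = 811.0 − 755 ≈ 56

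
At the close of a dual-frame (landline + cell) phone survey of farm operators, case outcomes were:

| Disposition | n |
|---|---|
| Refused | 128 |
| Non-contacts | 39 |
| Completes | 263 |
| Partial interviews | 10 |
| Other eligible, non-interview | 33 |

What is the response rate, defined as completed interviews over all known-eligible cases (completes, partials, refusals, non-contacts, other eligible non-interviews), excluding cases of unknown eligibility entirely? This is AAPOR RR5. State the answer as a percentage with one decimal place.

Top: 263
Denom: 263 + 10 + 128 + 39 + 33 = 473
RR5 = 263 / 473 = 0.5560

55.6%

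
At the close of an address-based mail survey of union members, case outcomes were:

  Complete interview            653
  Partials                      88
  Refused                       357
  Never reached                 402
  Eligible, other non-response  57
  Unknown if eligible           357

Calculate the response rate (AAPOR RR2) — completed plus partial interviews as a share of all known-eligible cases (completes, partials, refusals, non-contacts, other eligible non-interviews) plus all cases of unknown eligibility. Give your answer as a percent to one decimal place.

Numerator: 653 + 88 = 741
Denom: 653 + 88 + 357 + 402 + 57 + 357 = 1914
RR2 = 741 / 1914 = 0.3871

38.7%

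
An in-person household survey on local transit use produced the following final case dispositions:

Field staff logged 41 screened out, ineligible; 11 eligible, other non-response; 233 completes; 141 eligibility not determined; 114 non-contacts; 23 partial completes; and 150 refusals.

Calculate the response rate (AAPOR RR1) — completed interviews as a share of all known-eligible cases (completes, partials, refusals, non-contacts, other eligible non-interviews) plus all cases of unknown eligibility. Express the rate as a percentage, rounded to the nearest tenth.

34.7%

Top → 233
Denom → 233 + 23 + 150 + 114 + 11 + 141 = 672
RR1 = 233 / 672 = 0.3467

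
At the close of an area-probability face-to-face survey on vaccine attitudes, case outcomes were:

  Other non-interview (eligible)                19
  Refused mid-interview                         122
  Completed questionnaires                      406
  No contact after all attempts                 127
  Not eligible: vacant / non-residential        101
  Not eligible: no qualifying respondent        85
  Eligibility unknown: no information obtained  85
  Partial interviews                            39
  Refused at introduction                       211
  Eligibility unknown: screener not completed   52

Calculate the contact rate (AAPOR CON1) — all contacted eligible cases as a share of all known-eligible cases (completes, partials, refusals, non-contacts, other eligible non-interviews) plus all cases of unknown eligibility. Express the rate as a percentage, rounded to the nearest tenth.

Declined to participate = 211 + 122 = 333
Undetermined eligibility = 52 + 85 = 137
Not eligible = 85 + 101 = 186
Top = 406 + 39 + 333 + 19 = 797
Denom = 406 + 39 + 333 + 127 + 19 + 137 = 1061
CON1 = 797 / 1061 = 0.7512

75.1%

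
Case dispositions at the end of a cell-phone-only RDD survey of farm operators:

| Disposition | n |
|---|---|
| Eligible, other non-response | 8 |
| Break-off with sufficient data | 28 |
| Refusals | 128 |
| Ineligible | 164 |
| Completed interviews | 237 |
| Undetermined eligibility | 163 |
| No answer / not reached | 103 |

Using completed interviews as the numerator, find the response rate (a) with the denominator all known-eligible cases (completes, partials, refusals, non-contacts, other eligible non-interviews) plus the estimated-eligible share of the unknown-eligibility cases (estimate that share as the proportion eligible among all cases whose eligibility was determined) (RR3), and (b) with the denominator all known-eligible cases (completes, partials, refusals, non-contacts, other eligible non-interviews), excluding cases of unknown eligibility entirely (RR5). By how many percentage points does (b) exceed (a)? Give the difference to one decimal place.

Num → 237
Determined eligible → 237 + 28 + 128 + 103 + 8 = 504
e = 504 / (504 + 164) = 504 / 668 = 0.7545
Eligible share of unknowns → 0.7545 × 163 = 122.98
Denominator → 504 + 122.98 = 626.98
RR3 = 237 / 626.98 = 0.3780
Denominator → 237 + 28 + 128 + 103 + 8 = 504
RR5 = 237 / 504 = 0.4702
Difference = 47.02 − 37.80 = 9.22 percentage points

9.2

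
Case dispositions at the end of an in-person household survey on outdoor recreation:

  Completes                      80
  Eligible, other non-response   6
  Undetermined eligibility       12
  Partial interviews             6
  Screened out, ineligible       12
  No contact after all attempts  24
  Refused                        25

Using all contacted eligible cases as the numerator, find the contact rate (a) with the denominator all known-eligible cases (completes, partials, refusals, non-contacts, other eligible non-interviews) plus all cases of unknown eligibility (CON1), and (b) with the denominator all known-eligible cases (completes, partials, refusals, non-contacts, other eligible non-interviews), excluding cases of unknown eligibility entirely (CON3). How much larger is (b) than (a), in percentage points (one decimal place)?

6.5

Numerator → 80 + 6 + 25 + 6 = 117
Denominator → 80 + 6 + 25 + 24 + 6 + 12 = 153
CON1 = 117 / 153 = 0.7647
Denominator → 80 + 6 + 25 + 24 + 6 = 141
CON3 = 117 / 141 = 0.8298
Difference = 82.98 − 76.47 = 6.51 percentage points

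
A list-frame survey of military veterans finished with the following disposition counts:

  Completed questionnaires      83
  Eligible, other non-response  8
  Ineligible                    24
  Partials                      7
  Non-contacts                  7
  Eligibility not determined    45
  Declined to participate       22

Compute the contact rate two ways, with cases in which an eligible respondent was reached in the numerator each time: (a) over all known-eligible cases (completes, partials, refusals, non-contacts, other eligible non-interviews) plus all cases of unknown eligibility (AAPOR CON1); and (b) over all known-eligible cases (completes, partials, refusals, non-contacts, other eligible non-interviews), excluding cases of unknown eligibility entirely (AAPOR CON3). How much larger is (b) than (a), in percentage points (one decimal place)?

Numerator = 83 + 7 + 22 + 8 = 120
Base = 83 + 7 + 22 + 7 + 8 + 45 = 172
CON1 = 120 / 172 = 0.6977
Base = 83 + 7 + 22 + 7 + 8 = 127
CON3 = 120 / 127 = 0.9449
Difference = 94.49 − 69.77 = 24.72 percentage points

24.7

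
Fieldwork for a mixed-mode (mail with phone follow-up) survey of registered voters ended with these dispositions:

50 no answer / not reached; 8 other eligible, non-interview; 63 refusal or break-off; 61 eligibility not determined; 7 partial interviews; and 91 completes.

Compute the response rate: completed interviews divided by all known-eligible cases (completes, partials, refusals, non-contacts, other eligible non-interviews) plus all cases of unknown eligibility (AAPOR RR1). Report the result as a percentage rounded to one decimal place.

Numerator = 91
Base = 91 + 7 + 63 + 50 + 8 + 61 = 280
RR1 = 91 / 280 = 0.3250

32.5%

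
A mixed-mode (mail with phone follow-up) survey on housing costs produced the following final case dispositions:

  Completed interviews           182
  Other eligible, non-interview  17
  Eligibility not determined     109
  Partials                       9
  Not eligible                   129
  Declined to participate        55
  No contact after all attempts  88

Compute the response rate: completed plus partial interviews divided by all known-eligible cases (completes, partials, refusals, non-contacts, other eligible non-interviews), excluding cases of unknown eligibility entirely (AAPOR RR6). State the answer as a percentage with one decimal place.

54.4%

Num → 182 + 9 = 191
Base → 182 + 9 + 55 + 88 + 17 = 351
RR6 = 191 / 351 = 0.5442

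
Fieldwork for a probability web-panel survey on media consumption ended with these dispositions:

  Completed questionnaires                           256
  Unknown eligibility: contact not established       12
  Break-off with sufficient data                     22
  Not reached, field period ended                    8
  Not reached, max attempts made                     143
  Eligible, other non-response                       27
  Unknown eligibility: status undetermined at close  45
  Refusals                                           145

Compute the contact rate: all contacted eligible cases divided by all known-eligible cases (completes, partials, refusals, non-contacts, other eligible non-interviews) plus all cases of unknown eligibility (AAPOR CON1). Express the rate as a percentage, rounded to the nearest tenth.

68.4%

Non-contacts = 8 + 143 = 151
Unknown eligibility = 12 + 45 = 57
Top → 256 + 22 + 145 + 27 = 450
Denom → 256 + 22 + 145 + 151 + 27 + 57 = 658
CON1 = 450 / 658 = 0.6839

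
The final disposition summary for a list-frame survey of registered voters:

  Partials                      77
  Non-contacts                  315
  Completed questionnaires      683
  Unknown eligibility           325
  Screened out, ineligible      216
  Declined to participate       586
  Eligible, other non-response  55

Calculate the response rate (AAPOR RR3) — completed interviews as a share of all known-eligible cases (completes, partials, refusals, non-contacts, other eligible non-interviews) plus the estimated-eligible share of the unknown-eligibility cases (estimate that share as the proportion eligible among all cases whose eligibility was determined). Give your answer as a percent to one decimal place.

Num: 683
Known eligible: 683 + 77 + 586 + 315 + 55 = 1716
e = 1716 / (1716 + 216) = 1716 / 1932 = 0.8882
Estimated eligible among unknowns: 0.8882 × 325 = 288.67
Denominator: 1716 + 288.67 = 2004.67
RR3 = 683 / 2004.67 = 0.3407

34.1%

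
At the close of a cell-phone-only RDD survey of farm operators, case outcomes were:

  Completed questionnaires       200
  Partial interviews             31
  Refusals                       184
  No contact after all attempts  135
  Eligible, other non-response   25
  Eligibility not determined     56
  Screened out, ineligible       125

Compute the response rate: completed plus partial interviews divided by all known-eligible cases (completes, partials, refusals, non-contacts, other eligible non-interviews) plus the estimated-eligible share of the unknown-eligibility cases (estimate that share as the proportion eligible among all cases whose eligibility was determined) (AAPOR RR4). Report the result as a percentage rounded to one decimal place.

37.2%

Num: 200 + 31 = 231
Determined eligible: 200 + 31 + 184 + 135 + 25 = 575
e = 575 / (575 + 125) = 575 / 700 = 0.8214
Eligible share of unknowns: 0.8214 × 56 = 46.00
Denom: 575 + 46.00 = 621.00
RR4 = 231 / 621.00 = 0.3720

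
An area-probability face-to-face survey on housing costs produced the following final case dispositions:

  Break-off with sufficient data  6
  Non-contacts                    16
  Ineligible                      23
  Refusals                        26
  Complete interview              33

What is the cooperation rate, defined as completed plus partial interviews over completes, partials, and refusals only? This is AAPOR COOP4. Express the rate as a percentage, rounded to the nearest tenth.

60.0%

Numerator → 33 + 6 = 39
Denom → 33 + 6 + 26 = 65
COOP4 = 39 / 65 = 0.6000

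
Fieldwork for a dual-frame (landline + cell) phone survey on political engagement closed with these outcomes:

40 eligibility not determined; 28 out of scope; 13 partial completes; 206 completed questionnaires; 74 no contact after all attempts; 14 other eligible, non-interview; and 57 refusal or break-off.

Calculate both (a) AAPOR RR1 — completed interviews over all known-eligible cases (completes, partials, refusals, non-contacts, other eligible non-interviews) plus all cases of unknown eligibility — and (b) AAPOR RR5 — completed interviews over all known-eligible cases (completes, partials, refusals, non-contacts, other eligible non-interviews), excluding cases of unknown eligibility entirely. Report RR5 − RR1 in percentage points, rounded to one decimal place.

5.6

Top → 206
Denominator → 206 + 13 + 57 + 74 + 14 + 40 = 404
RR1 = 206 / 404 = 0.5099
Denominator → 206 + 13 + 57 + 74 + 14 = 364
RR5 = 206 / 364 = 0.5659
Difference = 56.59 − 50.99 = 5.60 percentage points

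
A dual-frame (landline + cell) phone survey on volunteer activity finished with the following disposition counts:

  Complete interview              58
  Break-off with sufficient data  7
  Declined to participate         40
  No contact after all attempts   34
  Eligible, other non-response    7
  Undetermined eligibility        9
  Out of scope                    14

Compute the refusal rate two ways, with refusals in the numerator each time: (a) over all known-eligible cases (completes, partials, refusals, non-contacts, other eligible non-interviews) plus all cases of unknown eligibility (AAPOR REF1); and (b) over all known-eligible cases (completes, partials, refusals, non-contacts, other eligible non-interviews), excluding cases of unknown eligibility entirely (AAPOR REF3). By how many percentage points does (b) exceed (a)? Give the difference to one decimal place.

1.6

Top: 40
Denominator: 58 + 7 + 40 + 34 + 7 + 9 = 155
REF1 = 40 / 155 = 0.2581
Denominator: 58 + 7 + 40 + 34 + 7 = 146
REF3 = 40 / 146 = 0.2740
Difference = 27.40 − 25.81 = 1.59 percentage points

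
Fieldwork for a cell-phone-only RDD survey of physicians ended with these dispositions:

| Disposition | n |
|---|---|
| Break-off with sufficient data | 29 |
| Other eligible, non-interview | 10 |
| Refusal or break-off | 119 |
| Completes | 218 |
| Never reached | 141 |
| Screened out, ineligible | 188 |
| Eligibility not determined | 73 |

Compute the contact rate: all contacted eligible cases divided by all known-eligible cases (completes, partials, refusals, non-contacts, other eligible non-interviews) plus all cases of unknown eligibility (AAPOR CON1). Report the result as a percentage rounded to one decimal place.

63.7%

Num: 218 + 29 + 119 + 10 = 376
Base: 218 + 29 + 119 + 141 + 10 + 73 = 590
CON1 = 376 / 590 = 0.6373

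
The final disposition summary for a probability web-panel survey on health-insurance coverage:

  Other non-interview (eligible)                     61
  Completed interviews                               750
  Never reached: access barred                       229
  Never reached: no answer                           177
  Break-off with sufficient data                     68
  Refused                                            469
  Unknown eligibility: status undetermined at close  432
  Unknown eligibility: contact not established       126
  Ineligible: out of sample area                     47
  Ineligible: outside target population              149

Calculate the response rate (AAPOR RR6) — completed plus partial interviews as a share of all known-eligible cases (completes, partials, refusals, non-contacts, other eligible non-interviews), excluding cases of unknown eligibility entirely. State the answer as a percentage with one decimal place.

No contact after all attempts = 177 + 229 = 406
Eligibility not determined = 126 + 432 = 558
Screened out, ineligible = 149 + 47 = 196
Num: 750 + 68 = 818
Base: 750 + 68 + 469 + 406 + 61 = 1754
RR6 = 818 / 1754 = 0.4664

46.6%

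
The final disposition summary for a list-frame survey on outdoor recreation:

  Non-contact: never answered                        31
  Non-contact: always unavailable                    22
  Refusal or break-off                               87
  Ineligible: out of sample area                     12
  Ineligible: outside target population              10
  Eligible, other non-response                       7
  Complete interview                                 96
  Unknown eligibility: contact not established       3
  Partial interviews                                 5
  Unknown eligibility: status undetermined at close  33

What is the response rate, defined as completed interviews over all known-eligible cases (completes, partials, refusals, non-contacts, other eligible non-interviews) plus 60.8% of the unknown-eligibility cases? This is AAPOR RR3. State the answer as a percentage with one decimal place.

35.6%

No answer / not reached = 31 + 22 = 53
Eligibility not determined = 3 + 33 = 36
Out of scope = 10 + 12 = 22
Numerator: 96
Known eligible: 96 + 5 + 87 + 53 + 7 = 248
e × U: 0.6080 × 36 = 21.89
Denominator: 248 + 21.89 = 269.89
RR3 = 96 / 269.89 = 0.3557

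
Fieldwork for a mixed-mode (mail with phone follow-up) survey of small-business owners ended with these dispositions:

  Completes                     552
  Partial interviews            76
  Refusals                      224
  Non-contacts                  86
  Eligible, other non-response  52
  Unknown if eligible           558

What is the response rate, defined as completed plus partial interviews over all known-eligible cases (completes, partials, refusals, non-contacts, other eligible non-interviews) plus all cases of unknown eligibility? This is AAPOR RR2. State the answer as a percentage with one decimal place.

40.6%

Num = 552 + 76 = 628
Base = 552 + 76 + 224 + 86 + 52 + 558 = 1548
RR2 = 628 / 1548 = 0.4057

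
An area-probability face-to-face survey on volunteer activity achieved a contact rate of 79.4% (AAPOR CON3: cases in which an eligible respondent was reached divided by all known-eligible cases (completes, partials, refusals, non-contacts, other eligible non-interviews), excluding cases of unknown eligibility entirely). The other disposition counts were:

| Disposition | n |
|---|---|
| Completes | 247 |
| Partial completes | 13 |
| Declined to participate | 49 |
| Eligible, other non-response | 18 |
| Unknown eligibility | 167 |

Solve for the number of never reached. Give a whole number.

85

Numerator → 247 + 13 + 49 + 18 = 327
CON3 = 327 / D = 0.794
D = 327 / 0.794 = 411.8
Remaining denominator categories sum to 327
never reached = 411.8 − 327 ≈ 85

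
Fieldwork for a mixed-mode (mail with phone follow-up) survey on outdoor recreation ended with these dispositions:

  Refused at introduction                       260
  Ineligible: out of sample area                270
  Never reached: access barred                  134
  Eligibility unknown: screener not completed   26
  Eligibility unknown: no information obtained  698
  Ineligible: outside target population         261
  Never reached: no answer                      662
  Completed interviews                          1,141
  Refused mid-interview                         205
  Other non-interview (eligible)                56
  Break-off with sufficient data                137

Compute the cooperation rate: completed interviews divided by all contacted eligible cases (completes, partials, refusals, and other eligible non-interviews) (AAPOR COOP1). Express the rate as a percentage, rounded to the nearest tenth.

Refusals = 260 + 205 = 465
No answer / not reached = 662 + 134 = 796
Undetermined eligibility = 26 + 698 = 724
Screened out, ineligible = 261 + 270 = 531
Top = 1141
Denominator = 1141 + 137 + 465 + 56 = 1799
COOP1 = 1141 / 1799 = 0.6342

63.4%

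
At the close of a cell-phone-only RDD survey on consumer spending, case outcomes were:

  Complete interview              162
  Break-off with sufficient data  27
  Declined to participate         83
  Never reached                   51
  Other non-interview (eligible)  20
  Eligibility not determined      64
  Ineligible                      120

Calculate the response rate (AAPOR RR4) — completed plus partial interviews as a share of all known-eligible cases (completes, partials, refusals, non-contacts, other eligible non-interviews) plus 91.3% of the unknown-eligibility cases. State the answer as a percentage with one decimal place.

Top: 162 + 27 = 189
Known eligible: 162 + 27 + 83 + 51 + 20 = 343
Eligible share of unknowns: 0.9130 × 64 = 58.43
Denominator: 343 + 58.43 = 401.43
RR4 = 189 / 401.43 = 0.4708

47.1%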